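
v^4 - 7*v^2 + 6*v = v*(v - 2)*(v - 1)*(v + 3)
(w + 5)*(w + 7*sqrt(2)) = w^2 + 5*w + 7*sqrt(2)*w + 35*sqrt(2)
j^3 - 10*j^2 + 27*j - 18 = (j - 6)*(j - 3)*(j - 1)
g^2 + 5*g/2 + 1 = (g + 1/2)*(g + 2)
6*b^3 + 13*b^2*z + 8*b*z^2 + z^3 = (b + z)^2*(6*b + z)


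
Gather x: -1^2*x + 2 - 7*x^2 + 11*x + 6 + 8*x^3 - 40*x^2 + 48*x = 8*x^3 - 47*x^2 + 58*x + 8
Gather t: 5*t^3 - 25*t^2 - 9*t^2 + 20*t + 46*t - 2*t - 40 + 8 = 5*t^3 - 34*t^2 + 64*t - 32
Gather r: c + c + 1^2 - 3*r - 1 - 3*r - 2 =2*c - 6*r - 2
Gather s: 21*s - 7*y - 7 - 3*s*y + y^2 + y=s*(21 - 3*y) + y^2 - 6*y - 7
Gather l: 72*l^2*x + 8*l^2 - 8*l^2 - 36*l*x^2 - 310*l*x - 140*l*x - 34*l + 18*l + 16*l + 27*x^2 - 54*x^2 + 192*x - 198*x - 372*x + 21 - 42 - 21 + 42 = 72*l^2*x + l*(-36*x^2 - 450*x) - 27*x^2 - 378*x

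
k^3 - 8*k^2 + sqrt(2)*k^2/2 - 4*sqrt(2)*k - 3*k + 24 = (k - 8)*(k - sqrt(2))*(k + 3*sqrt(2)/2)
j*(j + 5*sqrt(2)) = j^2 + 5*sqrt(2)*j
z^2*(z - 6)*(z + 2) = z^4 - 4*z^3 - 12*z^2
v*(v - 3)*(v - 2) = v^3 - 5*v^2 + 6*v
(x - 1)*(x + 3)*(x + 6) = x^3 + 8*x^2 + 9*x - 18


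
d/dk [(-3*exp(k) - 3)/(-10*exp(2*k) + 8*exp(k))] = 3*(-5*exp(2*k) - 10*exp(k) + 4)*exp(-k)/(2*(25*exp(2*k) - 40*exp(k) + 16))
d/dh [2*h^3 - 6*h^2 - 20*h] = 6*h^2 - 12*h - 20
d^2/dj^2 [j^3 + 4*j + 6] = 6*j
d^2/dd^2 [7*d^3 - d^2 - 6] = 42*d - 2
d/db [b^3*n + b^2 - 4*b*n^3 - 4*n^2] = 3*b^2*n + 2*b - 4*n^3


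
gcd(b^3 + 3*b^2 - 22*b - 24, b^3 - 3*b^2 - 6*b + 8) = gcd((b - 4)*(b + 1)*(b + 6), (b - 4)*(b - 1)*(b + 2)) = b - 4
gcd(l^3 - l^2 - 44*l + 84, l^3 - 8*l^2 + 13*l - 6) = l - 6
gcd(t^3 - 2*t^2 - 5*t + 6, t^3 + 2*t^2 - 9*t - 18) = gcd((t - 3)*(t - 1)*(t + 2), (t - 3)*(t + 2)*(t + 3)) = t^2 - t - 6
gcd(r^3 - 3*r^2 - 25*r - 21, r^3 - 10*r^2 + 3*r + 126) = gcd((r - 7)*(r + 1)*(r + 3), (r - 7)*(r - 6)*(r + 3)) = r^2 - 4*r - 21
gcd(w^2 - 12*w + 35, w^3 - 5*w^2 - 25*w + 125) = w - 5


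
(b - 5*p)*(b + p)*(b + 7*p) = b^3 + 3*b^2*p - 33*b*p^2 - 35*p^3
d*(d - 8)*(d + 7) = d^3 - d^2 - 56*d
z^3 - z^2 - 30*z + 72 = (z - 4)*(z - 3)*(z + 6)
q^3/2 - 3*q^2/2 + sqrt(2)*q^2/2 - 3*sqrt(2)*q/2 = q*(q/2 + sqrt(2)/2)*(q - 3)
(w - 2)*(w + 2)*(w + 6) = w^3 + 6*w^2 - 4*w - 24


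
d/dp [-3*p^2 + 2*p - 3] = 2 - 6*p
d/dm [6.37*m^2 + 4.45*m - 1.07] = 12.74*m + 4.45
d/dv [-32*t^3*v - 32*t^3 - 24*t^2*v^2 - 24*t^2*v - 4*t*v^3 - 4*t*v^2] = 4*t*(-8*t^2 - 12*t*v - 6*t - 3*v^2 - 2*v)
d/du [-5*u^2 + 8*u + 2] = 8 - 10*u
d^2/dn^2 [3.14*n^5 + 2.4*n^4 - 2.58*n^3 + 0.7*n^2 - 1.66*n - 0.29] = 62.8*n^3 + 28.8*n^2 - 15.48*n + 1.4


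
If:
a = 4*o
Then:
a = 4*o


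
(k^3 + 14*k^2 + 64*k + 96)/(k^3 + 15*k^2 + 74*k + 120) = (k + 4)/(k + 5)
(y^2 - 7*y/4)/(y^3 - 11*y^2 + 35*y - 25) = y*(4*y - 7)/(4*(y^3 - 11*y^2 + 35*y - 25))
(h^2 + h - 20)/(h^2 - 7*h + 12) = (h + 5)/(h - 3)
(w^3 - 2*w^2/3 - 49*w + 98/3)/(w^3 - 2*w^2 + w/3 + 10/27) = 9*(w^2 - 49)/(9*w^2 - 12*w - 5)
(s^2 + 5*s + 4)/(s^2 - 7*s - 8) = (s + 4)/(s - 8)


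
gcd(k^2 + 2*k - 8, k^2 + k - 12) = k + 4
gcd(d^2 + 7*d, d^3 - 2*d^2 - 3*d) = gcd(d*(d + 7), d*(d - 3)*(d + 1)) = d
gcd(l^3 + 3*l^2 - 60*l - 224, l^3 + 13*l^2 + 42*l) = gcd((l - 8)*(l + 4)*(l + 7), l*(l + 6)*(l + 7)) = l + 7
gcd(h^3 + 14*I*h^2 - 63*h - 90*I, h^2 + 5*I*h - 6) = h + 3*I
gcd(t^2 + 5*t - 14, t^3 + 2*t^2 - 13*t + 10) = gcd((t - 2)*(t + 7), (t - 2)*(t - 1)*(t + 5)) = t - 2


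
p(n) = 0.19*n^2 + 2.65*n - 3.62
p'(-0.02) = 2.64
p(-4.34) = -11.54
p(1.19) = -0.20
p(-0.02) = -3.67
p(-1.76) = -7.70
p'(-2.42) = 1.73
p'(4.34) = 4.30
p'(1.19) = 3.10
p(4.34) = 11.46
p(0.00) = -3.62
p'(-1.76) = 1.98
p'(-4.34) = 1.00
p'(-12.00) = -1.91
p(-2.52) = -9.09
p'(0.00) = 2.65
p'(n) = 0.38*n + 2.65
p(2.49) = 4.16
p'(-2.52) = 1.69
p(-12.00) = -8.06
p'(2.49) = 3.60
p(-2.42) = -8.92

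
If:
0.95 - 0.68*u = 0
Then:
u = 1.40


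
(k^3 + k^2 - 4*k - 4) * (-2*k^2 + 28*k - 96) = -2*k^5 + 26*k^4 - 60*k^3 - 200*k^2 + 272*k + 384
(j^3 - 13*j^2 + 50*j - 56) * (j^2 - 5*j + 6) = j^5 - 18*j^4 + 121*j^3 - 384*j^2 + 580*j - 336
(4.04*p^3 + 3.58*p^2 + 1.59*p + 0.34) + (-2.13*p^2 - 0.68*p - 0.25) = 4.04*p^3 + 1.45*p^2 + 0.91*p + 0.09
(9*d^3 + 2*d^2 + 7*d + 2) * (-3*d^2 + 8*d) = -27*d^5 + 66*d^4 - 5*d^3 + 50*d^2 + 16*d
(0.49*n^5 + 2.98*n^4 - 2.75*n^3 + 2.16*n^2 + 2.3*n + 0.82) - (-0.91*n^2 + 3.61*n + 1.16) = 0.49*n^5 + 2.98*n^4 - 2.75*n^3 + 3.07*n^2 - 1.31*n - 0.34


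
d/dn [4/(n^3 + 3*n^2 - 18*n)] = 12*(-n^2 - 2*n + 6)/(n^2*(n^2 + 3*n - 18)^2)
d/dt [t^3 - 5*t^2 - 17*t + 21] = 3*t^2 - 10*t - 17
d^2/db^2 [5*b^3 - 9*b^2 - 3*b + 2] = 30*b - 18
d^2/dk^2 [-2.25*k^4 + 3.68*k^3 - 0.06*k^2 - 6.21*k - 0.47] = -27.0*k^2 + 22.08*k - 0.12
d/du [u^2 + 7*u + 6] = 2*u + 7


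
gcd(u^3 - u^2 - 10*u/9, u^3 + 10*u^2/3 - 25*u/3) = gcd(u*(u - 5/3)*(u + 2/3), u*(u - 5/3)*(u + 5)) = u^2 - 5*u/3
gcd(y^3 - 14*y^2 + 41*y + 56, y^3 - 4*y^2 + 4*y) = 1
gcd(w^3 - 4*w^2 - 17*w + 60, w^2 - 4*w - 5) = w - 5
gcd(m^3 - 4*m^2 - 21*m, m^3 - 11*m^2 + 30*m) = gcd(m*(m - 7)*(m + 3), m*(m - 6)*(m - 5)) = m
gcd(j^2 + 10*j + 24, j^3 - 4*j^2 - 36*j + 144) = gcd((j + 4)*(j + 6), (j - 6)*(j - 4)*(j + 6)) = j + 6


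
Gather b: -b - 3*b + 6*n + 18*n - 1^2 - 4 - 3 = -4*b + 24*n - 8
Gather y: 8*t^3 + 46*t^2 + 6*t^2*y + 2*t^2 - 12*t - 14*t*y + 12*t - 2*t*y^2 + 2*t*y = 8*t^3 + 48*t^2 - 2*t*y^2 + y*(6*t^2 - 12*t)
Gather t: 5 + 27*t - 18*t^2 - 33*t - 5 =-18*t^2 - 6*t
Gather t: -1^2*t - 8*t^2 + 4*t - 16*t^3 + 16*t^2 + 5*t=-16*t^3 + 8*t^2 + 8*t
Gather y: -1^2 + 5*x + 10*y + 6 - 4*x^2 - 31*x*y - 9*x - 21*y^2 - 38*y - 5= -4*x^2 - 4*x - 21*y^2 + y*(-31*x - 28)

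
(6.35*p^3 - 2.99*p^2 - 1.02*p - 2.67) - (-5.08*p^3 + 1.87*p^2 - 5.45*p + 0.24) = 11.43*p^3 - 4.86*p^2 + 4.43*p - 2.91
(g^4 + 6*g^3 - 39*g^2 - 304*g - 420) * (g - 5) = g^5 + g^4 - 69*g^3 - 109*g^2 + 1100*g + 2100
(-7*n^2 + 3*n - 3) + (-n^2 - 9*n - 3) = -8*n^2 - 6*n - 6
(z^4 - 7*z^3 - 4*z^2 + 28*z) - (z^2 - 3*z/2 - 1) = z^4 - 7*z^3 - 5*z^2 + 59*z/2 + 1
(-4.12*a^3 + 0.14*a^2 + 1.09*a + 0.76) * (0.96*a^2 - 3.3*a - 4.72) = -3.9552*a^5 + 13.7304*a^4 + 20.0308*a^3 - 3.5282*a^2 - 7.6528*a - 3.5872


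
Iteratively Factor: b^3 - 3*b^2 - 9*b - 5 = (b + 1)*(b^2 - 4*b - 5) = (b - 5)*(b + 1)*(b + 1)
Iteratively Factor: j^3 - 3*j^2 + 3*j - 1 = (j - 1)*(j^2 - 2*j + 1) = (j - 1)^2*(j - 1)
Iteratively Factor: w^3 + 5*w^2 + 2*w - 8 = (w - 1)*(w^2 + 6*w + 8) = (w - 1)*(w + 2)*(w + 4)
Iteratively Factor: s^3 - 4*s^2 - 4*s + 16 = (s - 2)*(s^2 - 2*s - 8) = (s - 2)*(s + 2)*(s - 4)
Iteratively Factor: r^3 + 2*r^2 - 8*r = (r - 2)*(r^2 + 4*r) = r*(r - 2)*(r + 4)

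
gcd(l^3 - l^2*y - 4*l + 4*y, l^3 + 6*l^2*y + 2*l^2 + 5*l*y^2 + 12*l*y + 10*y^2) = l + 2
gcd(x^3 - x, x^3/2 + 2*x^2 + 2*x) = x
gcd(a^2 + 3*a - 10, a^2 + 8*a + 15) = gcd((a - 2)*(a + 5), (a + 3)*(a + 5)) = a + 5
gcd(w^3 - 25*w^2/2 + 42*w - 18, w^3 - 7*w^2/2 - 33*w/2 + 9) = w^2 - 13*w/2 + 3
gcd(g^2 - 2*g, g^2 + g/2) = g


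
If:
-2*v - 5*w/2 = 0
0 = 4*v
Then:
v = 0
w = 0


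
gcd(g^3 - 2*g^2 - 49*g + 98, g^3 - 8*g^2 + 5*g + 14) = g^2 - 9*g + 14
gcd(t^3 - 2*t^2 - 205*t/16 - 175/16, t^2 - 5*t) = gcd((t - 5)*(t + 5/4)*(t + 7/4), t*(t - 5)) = t - 5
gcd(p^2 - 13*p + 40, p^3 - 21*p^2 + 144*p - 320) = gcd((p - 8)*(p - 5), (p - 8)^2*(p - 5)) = p^2 - 13*p + 40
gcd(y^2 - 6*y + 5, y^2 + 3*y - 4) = y - 1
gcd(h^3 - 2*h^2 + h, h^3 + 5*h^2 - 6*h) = h^2 - h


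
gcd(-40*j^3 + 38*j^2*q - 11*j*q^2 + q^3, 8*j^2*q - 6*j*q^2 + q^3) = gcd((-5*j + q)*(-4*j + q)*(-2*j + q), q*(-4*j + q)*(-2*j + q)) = 8*j^2 - 6*j*q + q^2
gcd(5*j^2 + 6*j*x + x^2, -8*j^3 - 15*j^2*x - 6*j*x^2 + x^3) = j + x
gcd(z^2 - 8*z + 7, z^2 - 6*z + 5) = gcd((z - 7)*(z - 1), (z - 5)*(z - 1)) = z - 1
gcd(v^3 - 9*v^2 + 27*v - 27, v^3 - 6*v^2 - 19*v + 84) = v - 3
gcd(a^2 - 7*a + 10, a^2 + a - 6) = a - 2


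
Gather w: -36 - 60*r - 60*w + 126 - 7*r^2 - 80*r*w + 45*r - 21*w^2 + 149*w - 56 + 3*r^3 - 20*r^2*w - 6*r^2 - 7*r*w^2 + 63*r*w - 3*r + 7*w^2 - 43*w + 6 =3*r^3 - 13*r^2 - 18*r + w^2*(-7*r - 14) + w*(-20*r^2 - 17*r + 46) + 40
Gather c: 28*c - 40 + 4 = 28*c - 36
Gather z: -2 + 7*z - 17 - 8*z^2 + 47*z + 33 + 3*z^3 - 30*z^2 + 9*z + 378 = 3*z^3 - 38*z^2 + 63*z + 392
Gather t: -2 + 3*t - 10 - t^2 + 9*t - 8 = -t^2 + 12*t - 20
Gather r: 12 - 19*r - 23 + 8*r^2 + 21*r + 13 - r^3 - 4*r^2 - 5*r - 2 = -r^3 + 4*r^2 - 3*r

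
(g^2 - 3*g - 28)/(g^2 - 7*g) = (g + 4)/g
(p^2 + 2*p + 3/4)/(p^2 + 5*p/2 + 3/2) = (p + 1/2)/(p + 1)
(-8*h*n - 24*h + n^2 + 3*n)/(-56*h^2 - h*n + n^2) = (n + 3)/(7*h + n)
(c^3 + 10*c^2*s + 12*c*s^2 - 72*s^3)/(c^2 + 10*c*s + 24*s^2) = (c^2 + 4*c*s - 12*s^2)/(c + 4*s)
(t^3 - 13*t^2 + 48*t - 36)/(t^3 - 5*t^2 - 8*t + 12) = (t - 6)/(t + 2)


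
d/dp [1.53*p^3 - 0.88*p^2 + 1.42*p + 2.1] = 4.59*p^2 - 1.76*p + 1.42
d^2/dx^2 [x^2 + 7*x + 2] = 2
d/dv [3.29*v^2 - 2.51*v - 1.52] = 6.58*v - 2.51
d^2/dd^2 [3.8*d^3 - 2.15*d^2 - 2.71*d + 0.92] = 22.8*d - 4.3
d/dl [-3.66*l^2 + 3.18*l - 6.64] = 3.18 - 7.32*l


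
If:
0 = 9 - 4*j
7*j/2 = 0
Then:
No Solution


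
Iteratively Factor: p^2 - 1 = (p + 1)*(p - 1)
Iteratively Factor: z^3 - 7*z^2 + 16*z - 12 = (z - 2)*(z^2 - 5*z + 6) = (z - 3)*(z - 2)*(z - 2)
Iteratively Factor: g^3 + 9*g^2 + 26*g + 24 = (g + 4)*(g^2 + 5*g + 6) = (g + 3)*(g + 4)*(g + 2)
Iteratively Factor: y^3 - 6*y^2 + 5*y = (y)*(y^2 - 6*y + 5) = y*(y - 5)*(y - 1)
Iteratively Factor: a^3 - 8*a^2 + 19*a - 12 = (a - 3)*(a^2 - 5*a + 4) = (a - 3)*(a - 1)*(a - 4)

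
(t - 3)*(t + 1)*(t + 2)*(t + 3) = t^4 + 3*t^3 - 7*t^2 - 27*t - 18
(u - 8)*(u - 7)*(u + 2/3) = u^3 - 43*u^2/3 + 46*u + 112/3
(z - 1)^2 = z^2 - 2*z + 1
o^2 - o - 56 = (o - 8)*(o + 7)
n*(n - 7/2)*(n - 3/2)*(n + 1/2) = n^4 - 9*n^3/2 + 11*n^2/4 + 21*n/8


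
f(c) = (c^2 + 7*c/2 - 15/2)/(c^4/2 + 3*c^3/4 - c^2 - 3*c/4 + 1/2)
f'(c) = (2*c + 7/2)/(c^4/2 + 3*c^3/4 - c^2 - 3*c/4 + 1/2) + (c^2 + 7*c/2 - 15/2)*(-2*c^3 - 9*c^2/4 + 2*c + 3/4)/(c^4/2 + 3*c^3/4 - c^2 - 3*c/4 + 1/2)^2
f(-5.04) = 0.00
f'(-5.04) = -0.03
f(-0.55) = -17.18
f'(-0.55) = 27.10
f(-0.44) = -14.96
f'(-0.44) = 14.43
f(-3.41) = -0.27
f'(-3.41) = -0.54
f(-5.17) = 0.00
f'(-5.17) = -0.03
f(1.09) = -14.56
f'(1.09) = 231.29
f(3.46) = 0.19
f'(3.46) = -0.10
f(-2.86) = -0.90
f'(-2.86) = -2.24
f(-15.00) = 0.01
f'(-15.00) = 0.00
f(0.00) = -15.00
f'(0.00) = -15.50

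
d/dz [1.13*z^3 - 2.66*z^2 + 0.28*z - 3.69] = 3.39*z^2 - 5.32*z + 0.28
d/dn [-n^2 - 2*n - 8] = -2*n - 2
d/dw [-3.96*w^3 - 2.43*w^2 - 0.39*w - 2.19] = -11.88*w^2 - 4.86*w - 0.39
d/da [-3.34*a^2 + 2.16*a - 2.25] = 2.16 - 6.68*a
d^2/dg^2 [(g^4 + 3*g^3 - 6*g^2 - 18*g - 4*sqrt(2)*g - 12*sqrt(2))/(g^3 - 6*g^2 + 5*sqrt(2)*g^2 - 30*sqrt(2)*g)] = 2*(-45*sqrt(2)*g^6 + 98*g^6 - 954*g^5 + 798*sqrt(2)*g^5 - 810*sqrt(2)*g^4 + 5604*g^4 + 1332*g^3 + 1852*sqrt(2)*g^3 - 3096*sqrt(2)*g^2 + 6480*g^2 - 12960*g + 10800*sqrt(2)*g - 21600*sqrt(2))/(g^3*(g^6 - 18*g^5 + 15*sqrt(2)*g^5 - 270*sqrt(2)*g^4 + 258*g^4 - 2916*g^3 + 1870*sqrt(2)*g^3 - 7740*sqrt(2)*g^2 + 16200*g^2 - 32400*g + 27000*sqrt(2)*g - 54000*sqrt(2)))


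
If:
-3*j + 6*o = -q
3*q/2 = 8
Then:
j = 2*o + 16/9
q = 16/3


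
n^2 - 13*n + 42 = (n - 7)*(n - 6)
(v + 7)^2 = v^2 + 14*v + 49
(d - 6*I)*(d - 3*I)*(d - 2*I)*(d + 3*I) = d^4 - 8*I*d^3 - 3*d^2 - 72*I*d - 108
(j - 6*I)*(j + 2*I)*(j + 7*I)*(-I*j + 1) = -I*j^4 + 4*j^3 - 37*I*j^2 + 124*j + 84*I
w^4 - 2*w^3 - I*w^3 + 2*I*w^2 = w^2*(w - 2)*(w - I)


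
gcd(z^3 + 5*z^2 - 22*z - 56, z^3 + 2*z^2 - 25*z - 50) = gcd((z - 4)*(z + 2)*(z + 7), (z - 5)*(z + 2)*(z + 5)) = z + 2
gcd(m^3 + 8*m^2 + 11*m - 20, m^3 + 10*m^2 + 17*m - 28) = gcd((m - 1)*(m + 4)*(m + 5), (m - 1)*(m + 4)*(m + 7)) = m^2 + 3*m - 4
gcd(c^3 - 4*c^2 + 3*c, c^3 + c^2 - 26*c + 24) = c - 1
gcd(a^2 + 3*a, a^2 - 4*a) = a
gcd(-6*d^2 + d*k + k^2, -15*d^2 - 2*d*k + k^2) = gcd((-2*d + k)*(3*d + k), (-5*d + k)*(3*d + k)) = 3*d + k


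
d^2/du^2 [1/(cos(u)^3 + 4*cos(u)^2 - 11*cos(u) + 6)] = (-9*sin(u)^4 + 163*sin(u)^2 - 49*cos(u)/2 - 31*cos(3*u)/2 + 40)/((cos(u) - 1)^4*(cos(u) + 6)^3)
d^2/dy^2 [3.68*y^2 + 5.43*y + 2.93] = 7.36000000000000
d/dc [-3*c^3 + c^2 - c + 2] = -9*c^2 + 2*c - 1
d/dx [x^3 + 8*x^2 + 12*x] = 3*x^2 + 16*x + 12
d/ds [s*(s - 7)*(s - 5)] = 3*s^2 - 24*s + 35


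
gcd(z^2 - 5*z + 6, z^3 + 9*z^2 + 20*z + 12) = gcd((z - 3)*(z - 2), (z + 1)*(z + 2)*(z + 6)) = 1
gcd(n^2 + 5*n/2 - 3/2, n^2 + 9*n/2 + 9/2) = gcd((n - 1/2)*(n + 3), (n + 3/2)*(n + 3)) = n + 3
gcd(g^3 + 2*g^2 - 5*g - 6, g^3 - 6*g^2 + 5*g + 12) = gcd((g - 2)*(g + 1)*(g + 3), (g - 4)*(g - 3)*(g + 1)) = g + 1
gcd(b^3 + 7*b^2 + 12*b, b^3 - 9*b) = b^2 + 3*b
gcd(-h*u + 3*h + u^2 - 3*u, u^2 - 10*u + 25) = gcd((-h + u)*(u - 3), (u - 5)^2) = 1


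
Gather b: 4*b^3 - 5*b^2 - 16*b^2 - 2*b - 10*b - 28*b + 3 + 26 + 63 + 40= 4*b^3 - 21*b^2 - 40*b + 132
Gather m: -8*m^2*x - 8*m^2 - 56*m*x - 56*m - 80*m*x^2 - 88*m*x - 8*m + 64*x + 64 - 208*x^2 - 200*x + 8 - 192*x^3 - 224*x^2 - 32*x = m^2*(-8*x - 8) + m*(-80*x^2 - 144*x - 64) - 192*x^3 - 432*x^2 - 168*x + 72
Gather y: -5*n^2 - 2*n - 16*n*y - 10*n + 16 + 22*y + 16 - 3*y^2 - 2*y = -5*n^2 - 12*n - 3*y^2 + y*(20 - 16*n) + 32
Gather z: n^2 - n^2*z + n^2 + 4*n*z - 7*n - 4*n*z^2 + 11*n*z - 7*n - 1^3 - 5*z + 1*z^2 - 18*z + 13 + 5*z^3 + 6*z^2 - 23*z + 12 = 2*n^2 - 14*n + 5*z^3 + z^2*(7 - 4*n) + z*(-n^2 + 15*n - 46) + 24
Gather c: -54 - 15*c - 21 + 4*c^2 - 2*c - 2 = 4*c^2 - 17*c - 77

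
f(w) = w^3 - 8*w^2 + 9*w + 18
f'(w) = 3*w^2 - 16*w + 9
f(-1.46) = -15.30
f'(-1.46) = 38.75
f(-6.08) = -557.21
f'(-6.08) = 217.18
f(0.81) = 20.57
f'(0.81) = -1.99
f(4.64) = -12.58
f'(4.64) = -0.65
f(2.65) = 4.28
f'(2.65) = -12.33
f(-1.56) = -19.31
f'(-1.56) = 41.26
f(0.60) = 20.74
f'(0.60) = 0.48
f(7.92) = 84.26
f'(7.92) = 70.46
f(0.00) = 18.00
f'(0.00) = 9.00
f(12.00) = 702.00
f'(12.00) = 249.00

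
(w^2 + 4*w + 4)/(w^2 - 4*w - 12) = (w + 2)/(w - 6)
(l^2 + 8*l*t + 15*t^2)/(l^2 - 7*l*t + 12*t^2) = (l^2 + 8*l*t + 15*t^2)/(l^2 - 7*l*t + 12*t^2)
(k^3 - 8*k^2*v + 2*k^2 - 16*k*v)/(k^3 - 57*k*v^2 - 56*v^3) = k*(k + 2)/(k^2 + 8*k*v + 7*v^2)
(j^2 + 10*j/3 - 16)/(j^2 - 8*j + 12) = (j^2 + 10*j/3 - 16)/(j^2 - 8*j + 12)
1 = 1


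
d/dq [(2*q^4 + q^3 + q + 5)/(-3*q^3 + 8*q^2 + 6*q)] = (-6*q^6 + 32*q^5 + 44*q^4 + 18*q^3 + 37*q^2 - 80*q - 30)/(q^2*(9*q^4 - 48*q^3 + 28*q^2 + 96*q + 36))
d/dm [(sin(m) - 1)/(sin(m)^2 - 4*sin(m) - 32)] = (2*sin(m) + cos(m)^2 - 37)*cos(m)/((sin(m) - 8)^2*(sin(m) + 4)^2)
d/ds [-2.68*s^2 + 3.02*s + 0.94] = 3.02 - 5.36*s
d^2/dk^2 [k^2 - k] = 2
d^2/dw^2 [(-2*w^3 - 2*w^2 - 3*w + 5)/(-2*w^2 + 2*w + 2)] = (9*w^3 - 3*w^2 + 30*w - 11)/(w^6 - 3*w^5 + 5*w^3 - 3*w - 1)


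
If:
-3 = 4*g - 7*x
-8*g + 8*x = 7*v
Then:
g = 7*x/4 - 3/4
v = 6/7 - 6*x/7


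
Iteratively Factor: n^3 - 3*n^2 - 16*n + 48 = (n + 4)*(n^2 - 7*n + 12) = (n - 3)*(n + 4)*(n - 4)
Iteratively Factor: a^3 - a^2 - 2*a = (a)*(a^2 - a - 2) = a*(a - 2)*(a + 1)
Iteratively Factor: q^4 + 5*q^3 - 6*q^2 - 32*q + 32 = (q - 2)*(q^3 + 7*q^2 + 8*q - 16) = (q - 2)*(q - 1)*(q^2 + 8*q + 16) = (q - 2)*(q - 1)*(q + 4)*(q + 4)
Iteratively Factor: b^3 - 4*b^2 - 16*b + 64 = (b - 4)*(b^2 - 16) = (b - 4)*(b + 4)*(b - 4)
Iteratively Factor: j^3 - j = (j - 1)*(j^2 + j) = (j - 1)*(j + 1)*(j)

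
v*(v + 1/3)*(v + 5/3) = v^3 + 2*v^2 + 5*v/9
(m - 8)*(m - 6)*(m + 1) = m^3 - 13*m^2 + 34*m + 48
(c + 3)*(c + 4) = c^2 + 7*c + 12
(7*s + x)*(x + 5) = 7*s*x + 35*s + x^2 + 5*x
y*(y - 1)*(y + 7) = y^3 + 6*y^2 - 7*y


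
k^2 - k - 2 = (k - 2)*(k + 1)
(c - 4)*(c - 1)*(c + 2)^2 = c^4 - c^3 - 12*c^2 - 4*c + 16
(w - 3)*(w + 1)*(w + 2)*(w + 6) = w^4 + 6*w^3 - 7*w^2 - 48*w - 36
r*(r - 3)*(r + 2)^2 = r^4 + r^3 - 8*r^2 - 12*r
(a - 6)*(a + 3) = a^2 - 3*a - 18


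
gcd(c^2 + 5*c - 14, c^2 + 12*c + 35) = c + 7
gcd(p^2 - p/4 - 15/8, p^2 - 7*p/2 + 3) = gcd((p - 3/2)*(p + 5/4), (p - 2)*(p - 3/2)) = p - 3/2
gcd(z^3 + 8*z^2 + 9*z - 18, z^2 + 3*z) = z + 3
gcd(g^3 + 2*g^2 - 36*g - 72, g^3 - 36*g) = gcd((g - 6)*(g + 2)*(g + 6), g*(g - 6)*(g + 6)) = g^2 - 36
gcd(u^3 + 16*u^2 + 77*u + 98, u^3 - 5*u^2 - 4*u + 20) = u + 2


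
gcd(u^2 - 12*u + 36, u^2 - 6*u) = u - 6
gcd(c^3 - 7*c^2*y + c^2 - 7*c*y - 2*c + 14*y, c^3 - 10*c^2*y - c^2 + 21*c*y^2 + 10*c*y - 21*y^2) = -c^2 + 7*c*y + c - 7*y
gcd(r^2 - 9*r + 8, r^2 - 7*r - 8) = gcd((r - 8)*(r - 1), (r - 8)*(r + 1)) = r - 8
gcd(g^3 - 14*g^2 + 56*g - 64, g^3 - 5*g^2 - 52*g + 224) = g^2 - 12*g + 32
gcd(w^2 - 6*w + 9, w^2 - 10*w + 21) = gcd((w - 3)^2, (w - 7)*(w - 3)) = w - 3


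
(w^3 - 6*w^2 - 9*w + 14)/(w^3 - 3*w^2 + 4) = (w^3 - 6*w^2 - 9*w + 14)/(w^3 - 3*w^2 + 4)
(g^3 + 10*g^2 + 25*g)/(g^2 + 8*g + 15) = g*(g + 5)/(g + 3)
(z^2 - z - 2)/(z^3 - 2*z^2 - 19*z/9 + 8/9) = 9*(z - 2)/(9*z^2 - 27*z + 8)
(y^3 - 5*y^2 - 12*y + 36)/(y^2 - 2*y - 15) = (y^2 - 8*y + 12)/(y - 5)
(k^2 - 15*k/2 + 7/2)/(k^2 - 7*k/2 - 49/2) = (2*k - 1)/(2*k + 7)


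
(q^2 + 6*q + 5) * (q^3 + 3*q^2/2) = q^5 + 15*q^4/2 + 14*q^3 + 15*q^2/2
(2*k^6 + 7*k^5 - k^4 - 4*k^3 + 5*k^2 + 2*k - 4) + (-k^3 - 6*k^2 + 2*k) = 2*k^6 + 7*k^5 - k^4 - 5*k^3 - k^2 + 4*k - 4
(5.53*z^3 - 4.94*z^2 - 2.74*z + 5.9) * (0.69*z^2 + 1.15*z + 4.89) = 3.8157*z^5 + 2.9509*z^4 + 19.4701*z^3 - 23.2366*z^2 - 6.6136*z + 28.851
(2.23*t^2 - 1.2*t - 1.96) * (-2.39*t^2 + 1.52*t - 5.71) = -5.3297*t^4 + 6.2576*t^3 - 9.8729*t^2 + 3.8728*t + 11.1916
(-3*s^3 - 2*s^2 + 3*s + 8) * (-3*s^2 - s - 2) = 9*s^5 + 9*s^4 - s^3 - 23*s^2 - 14*s - 16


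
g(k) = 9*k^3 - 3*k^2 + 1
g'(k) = 27*k^2 - 6*k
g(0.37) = 1.05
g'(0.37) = 1.48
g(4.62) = 824.47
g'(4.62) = 548.58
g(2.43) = 112.43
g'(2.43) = 144.85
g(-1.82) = -63.19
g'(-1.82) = 100.35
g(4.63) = 829.96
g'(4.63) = 551.02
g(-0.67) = -3.05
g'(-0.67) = 16.14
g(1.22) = 12.88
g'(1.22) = 32.87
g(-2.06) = -90.41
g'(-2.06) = 126.94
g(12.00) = 15121.00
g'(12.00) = 3816.00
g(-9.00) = -6803.00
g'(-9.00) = 2241.00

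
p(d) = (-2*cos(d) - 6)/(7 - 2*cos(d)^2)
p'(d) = 2*sin(d)/(7 - 2*cos(d)^2) - 4*(-2*cos(d) - 6)*sin(d)*cos(d)/(7 - 2*cos(d)^2)^2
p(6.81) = -1.40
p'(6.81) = 0.63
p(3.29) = -0.80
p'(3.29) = 0.03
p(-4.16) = -0.77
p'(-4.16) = 0.05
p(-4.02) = -0.76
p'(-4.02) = 0.01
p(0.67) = -1.31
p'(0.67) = 0.66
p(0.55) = -1.39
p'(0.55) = 0.63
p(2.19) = -0.76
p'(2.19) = 0.03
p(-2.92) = -0.79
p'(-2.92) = 0.05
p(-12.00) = -1.38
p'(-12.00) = 0.64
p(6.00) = -1.54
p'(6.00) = -0.43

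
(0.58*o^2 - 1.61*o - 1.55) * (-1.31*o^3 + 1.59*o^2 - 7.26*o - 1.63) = -0.7598*o^5 + 3.0313*o^4 - 4.7402*o^3 + 8.2787*o^2 + 13.8773*o + 2.5265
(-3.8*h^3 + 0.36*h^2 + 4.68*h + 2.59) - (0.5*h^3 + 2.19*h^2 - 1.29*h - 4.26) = -4.3*h^3 - 1.83*h^2 + 5.97*h + 6.85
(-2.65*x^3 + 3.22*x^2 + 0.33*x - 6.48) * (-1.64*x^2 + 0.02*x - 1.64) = 4.346*x^5 - 5.3338*x^4 + 3.8692*x^3 + 5.353*x^2 - 0.6708*x + 10.6272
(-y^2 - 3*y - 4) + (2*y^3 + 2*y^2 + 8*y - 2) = 2*y^3 + y^2 + 5*y - 6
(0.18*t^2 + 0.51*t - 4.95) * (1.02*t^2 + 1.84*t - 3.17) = 0.1836*t^4 + 0.8514*t^3 - 4.6812*t^2 - 10.7247*t + 15.6915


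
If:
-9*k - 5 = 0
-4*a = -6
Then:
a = 3/2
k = -5/9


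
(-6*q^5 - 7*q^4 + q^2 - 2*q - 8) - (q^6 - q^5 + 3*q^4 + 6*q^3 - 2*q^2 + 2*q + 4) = -q^6 - 5*q^5 - 10*q^4 - 6*q^3 + 3*q^2 - 4*q - 12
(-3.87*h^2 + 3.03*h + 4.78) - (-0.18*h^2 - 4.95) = -3.69*h^2 + 3.03*h + 9.73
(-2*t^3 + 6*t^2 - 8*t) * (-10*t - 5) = 20*t^4 - 50*t^3 + 50*t^2 + 40*t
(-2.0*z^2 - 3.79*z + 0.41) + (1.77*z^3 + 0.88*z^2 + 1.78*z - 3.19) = 1.77*z^3 - 1.12*z^2 - 2.01*z - 2.78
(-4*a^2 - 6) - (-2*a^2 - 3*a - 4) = -2*a^2 + 3*a - 2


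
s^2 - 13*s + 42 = (s - 7)*(s - 6)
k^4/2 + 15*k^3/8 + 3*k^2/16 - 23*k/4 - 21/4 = (k/2 + 1)*(k - 7/4)*(k + 3/2)*(k + 2)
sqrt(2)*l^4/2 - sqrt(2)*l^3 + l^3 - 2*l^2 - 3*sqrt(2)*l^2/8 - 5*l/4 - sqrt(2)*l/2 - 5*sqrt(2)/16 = (l - 5/2)*(l + 1/2)*(l + sqrt(2)/2)*(sqrt(2)*l/2 + 1/2)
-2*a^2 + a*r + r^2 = (-a + r)*(2*a + r)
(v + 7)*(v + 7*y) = v^2 + 7*v*y + 7*v + 49*y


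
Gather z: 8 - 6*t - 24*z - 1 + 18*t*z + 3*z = -6*t + z*(18*t - 21) + 7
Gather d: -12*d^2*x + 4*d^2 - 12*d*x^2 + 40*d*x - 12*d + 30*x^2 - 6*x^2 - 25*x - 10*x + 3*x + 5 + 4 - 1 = d^2*(4 - 12*x) + d*(-12*x^2 + 40*x - 12) + 24*x^2 - 32*x + 8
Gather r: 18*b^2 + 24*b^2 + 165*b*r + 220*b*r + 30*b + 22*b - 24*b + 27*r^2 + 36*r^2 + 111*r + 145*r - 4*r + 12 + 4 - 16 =42*b^2 + 28*b + 63*r^2 + r*(385*b + 252)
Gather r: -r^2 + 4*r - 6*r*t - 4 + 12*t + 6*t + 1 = -r^2 + r*(4 - 6*t) + 18*t - 3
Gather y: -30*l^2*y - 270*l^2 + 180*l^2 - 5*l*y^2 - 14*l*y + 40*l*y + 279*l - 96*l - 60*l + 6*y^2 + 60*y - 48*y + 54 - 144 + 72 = -90*l^2 + 123*l + y^2*(6 - 5*l) + y*(-30*l^2 + 26*l + 12) - 18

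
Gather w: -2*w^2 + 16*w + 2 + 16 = -2*w^2 + 16*w + 18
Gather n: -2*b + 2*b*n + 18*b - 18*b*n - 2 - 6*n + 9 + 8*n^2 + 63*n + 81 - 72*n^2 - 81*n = 16*b - 64*n^2 + n*(-16*b - 24) + 88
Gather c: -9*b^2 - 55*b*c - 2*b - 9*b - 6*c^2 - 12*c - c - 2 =-9*b^2 - 11*b - 6*c^2 + c*(-55*b - 13) - 2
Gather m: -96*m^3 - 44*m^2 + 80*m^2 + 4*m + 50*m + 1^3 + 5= -96*m^3 + 36*m^2 + 54*m + 6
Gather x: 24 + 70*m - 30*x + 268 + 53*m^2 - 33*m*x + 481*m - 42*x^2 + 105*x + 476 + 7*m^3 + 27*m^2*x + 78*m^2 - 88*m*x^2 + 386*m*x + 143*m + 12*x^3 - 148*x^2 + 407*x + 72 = 7*m^3 + 131*m^2 + 694*m + 12*x^3 + x^2*(-88*m - 190) + x*(27*m^2 + 353*m + 482) + 840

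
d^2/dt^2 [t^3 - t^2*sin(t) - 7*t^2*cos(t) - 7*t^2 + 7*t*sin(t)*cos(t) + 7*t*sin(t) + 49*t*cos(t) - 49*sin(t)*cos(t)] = t^2*sin(t) + 7*t^2*cos(t) + 21*t*sin(t) - 14*t*sin(2*t) - 53*t*cos(t) + 6*t - 100*sin(t) + 98*sin(2*t) + 14*cos(2*t) - 14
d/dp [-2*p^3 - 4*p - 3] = -6*p^2 - 4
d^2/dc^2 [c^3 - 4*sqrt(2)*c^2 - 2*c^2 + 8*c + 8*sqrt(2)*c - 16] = 6*c - 8*sqrt(2) - 4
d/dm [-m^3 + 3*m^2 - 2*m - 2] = -3*m^2 + 6*m - 2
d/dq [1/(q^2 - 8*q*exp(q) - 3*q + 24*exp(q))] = (8*q*exp(q) - 2*q - 16*exp(q) + 3)/(q^2 - 8*q*exp(q) - 3*q + 24*exp(q))^2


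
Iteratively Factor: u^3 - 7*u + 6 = (u + 3)*(u^2 - 3*u + 2) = (u - 1)*(u + 3)*(u - 2)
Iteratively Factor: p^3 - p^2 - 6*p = (p - 3)*(p^2 + 2*p) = p*(p - 3)*(p + 2)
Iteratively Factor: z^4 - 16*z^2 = (z + 4)*(z^3 - 4*z^2) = (z - 4)*(z + 4)*(z^2) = z*(z - 4)*(z + 4)*(z)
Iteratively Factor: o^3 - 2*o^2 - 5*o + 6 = (o + 2)*(o^2 - 4*o + 3) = (o - 1)*(o + 2)*(o - 3)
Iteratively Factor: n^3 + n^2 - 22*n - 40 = (n + 4)*(n^2 - 3*n - 10) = (n + 2)*(n + 4)*(n - 5)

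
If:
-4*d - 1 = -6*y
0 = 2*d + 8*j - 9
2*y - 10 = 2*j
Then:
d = 13/2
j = -1/2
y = 9/2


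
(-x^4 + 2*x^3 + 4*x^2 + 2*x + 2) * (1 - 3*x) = 3*x^5 - 7*x^4 - 10*x^3 - 2*x^2 - 4*x + 2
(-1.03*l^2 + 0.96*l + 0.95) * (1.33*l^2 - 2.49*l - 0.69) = -1.3699*l^4 + 3.8415*l^3 - 0.4162*l^2 - 3.0279*l - 0.6555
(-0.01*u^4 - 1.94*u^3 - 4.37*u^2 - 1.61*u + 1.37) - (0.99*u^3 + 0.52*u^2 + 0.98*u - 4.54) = -0.01*u^4 - 2.93*u^3 - 4.89*u^2 - 2.59*u + 5.91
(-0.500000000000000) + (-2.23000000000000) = -2.73000000000000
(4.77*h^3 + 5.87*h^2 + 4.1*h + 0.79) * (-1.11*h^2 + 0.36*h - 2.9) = -5.2947*h^5 - 4.7985*h^4 - 16.2708*h^3 - 16.4239*h^2 - 11.6056*h - 2.291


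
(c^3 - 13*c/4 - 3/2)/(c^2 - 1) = (4*c^3 - 13*c - 6)/(4*(c^2 - 1))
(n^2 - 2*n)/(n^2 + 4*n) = (n - 2)/(n + 4)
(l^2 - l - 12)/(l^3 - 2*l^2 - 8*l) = (l + 3)/(l*(l + 2))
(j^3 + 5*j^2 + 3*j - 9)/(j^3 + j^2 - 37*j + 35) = (j^2 + 6*j + 9)/(j^2 + 2*j - 35)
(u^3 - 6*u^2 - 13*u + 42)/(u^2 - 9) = (u^2 - 9*u + 14)/(u - 3)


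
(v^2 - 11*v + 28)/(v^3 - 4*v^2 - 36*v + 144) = (v - 7)/(v^2 - 36)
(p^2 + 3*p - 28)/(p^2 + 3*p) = (p^2 + 3*p - 28)/(p*(p + 3))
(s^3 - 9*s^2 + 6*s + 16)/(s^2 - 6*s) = (s^3 - 9*s^2 + 6*s + 16)/(s*(s - 6))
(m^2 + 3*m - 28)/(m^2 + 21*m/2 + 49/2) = 2*(m - 4)/(2*m + 7)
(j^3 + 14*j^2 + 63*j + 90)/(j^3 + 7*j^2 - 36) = (j + 5)/(j - 2)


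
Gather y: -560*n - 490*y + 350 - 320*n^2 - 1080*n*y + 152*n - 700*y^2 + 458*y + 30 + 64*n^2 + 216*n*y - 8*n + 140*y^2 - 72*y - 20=-256*n^2 - 416*n - 560*y^2 + y*(-864*n - 104) + 360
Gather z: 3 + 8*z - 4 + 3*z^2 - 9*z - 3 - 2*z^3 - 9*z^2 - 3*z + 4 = -2*z^3 - 6*z^2 - 4*z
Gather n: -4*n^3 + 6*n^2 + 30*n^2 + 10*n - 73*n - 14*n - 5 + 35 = -4*n^3 + 36*n^2 - 77*n + 30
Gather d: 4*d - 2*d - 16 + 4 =2*d - 12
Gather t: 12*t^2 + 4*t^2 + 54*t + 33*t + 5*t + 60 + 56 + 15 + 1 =16*t^2 + 92*t + 132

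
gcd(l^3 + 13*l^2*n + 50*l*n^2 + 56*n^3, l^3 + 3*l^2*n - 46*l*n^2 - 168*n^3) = l + 4*n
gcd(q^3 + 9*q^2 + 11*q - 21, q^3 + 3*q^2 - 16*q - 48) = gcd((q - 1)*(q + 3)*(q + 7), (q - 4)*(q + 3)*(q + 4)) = q + 3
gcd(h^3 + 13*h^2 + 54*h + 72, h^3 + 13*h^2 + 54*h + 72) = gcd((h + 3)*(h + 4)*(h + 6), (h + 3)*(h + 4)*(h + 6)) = h^3 + 13*h^2 + 54*h + 72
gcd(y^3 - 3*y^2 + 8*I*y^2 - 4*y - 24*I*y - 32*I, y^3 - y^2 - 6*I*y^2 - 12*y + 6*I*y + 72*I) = y - 4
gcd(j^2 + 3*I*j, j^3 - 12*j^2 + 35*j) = j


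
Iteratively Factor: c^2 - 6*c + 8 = (c - 4)*(c - 2)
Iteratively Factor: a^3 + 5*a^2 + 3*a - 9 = (a + 3)*(a^2 + 2*a - 3) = (a + 3)^2*(a - 1)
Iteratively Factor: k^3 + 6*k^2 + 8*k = (k)*(k^2 + 6*k + 8) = k*(k + 2)*(k + 4)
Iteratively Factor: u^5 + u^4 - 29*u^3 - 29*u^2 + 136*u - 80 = (u - 1)*(u^4 + 2*u^3 - 27*u^2 - 56*u + 80) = (u - 1)^2*(u^3 + 3*u^2 - 24*u - 80) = (u - 1)^2*(u + 4)*(u^2 - u - 20) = (u - 1)^2*(u + 4)^2*(u - 5)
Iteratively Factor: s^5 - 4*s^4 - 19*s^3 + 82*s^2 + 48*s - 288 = (s + 2)*(s^4 - 6*s^3 - 7*s^2 + 96*s - 144) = (s - 3)*(s + 2)*(s^3 - 3*s^2 - 16*s + 48) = (s - 3)^2*(s + 2)*(s^2 - 16) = (s - 4)*(s - 3)^2*(s + 2)*(s + 4)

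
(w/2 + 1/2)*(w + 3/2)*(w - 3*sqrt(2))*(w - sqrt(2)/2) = w^4/2 - 7*sqrt(2)*w^3/4 + 5*w^3/4 - 35*sqrt(2)*w^2/8 + 9*w^2/4 - 21*sqrt(2)*w/8 + 15*w/4 + 9/4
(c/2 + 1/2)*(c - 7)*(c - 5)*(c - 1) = c^4/2 - 6*c^3 + 17*c^2 + 6*c - 35/2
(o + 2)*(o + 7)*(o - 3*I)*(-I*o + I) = -I*o^4 - 3*o^3 - 8*I*o^3 - 24*o^2 - 5*I*o^2 - 15*o + 14*I*o + 42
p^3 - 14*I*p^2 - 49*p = p*(p - 7*I)^2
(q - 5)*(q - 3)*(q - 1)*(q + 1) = q^4 - 8*q^3 + 14*q^2 + 8*q - 15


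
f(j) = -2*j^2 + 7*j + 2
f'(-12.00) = 55.00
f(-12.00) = -370.00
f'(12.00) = -41.00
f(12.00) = -202.00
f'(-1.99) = 14.96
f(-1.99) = -19.85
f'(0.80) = 3.80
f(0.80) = 6.32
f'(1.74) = 0.04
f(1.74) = 8.12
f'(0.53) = 4.88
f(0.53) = 5.15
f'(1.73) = 0.08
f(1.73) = 8.12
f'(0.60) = 4.60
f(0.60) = 5.48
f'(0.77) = 3.92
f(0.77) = 6.20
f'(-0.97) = 10.88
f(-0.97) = -6.67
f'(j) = 7 - 4*j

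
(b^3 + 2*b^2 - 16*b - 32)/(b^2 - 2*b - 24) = (b^2 - 2*b - 8)/(b - 6)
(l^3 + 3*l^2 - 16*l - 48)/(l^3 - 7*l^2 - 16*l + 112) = (l + 3)/(l - 7)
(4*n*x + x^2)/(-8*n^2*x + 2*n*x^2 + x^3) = 1/(-2*n + x)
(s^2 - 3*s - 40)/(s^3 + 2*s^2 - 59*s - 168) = (s + 5)/(s^2 + 10*s + 21)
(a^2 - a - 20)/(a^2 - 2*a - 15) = (a + 4)/(a + 3)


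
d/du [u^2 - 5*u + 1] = 2*u - 5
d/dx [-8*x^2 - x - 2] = -16*x - 1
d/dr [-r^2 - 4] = -2*r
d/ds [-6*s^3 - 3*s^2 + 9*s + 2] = -18*s^2 - 6*s + 9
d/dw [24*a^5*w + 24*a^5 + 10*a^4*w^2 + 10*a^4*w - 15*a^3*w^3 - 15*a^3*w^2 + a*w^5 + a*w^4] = a*(24*a^4 + 20*a^3*w + 10*a^3 - 45*a^2*w^2 - 30*a^2*w + 5*w^4 + 4*w^3)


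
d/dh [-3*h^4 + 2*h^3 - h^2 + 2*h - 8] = -12*h^3 + 6*h^2 - 2*h + 2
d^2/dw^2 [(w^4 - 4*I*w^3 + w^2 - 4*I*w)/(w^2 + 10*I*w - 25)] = 2*(w^4 + 20*I*w^3 - 150*w^2 + 286*I*w - 65)/(w^4 + 20*I*w^3 - 150*w^2 - 500*I*w + 625)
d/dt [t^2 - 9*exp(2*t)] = 2*t - 18*exp(2*t)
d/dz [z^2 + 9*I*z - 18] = 2*z + 9*I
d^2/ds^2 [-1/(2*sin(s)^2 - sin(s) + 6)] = (16*sin(s)^4 - 6*sin(s)^3 - 71*sin(s)^2 + 18*sin(s) + 22)/(-sin(s) - cos(2*s) + 7)^3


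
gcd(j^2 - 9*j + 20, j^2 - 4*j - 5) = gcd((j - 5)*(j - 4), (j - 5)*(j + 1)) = j - 5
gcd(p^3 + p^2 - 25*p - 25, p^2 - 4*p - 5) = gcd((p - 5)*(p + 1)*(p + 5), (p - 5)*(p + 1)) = p^2 - 4*p - 5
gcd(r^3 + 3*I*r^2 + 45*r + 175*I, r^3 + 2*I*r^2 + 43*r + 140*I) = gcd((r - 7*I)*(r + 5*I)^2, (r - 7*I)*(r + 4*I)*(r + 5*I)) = r^2 - 2*I*r + 35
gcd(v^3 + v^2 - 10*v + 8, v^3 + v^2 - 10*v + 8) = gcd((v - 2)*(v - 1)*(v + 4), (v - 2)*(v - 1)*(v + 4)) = v^3 + v^2 - 10*v + 8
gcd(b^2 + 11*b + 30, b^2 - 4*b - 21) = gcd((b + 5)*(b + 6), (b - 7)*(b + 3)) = 1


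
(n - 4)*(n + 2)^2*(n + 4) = n^4 + 4*n^3 - 12*n^2 - 64*n - 64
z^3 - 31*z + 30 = (z - 5)*(z - 1)*(z + 6)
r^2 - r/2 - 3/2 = (r - 3/2)*(r + 1)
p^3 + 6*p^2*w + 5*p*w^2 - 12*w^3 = (p - w)*(p + 3*w)*(p + 4*w)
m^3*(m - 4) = m^4 - 4*m^3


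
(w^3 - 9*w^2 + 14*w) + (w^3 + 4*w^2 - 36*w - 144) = 2*w^3 - 5*w^2 - 22*w - 144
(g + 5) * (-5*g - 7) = -5*g^2 - 32*g - 35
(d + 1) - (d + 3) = -2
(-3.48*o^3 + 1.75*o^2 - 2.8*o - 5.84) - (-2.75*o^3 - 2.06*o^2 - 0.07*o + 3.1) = -0.73*o^3 + 3.81*o^2 - 2.73*o - 8.94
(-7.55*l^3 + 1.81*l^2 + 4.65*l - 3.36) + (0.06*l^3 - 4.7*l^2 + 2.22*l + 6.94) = -7.49*l^3 - 2.89*l^2 + 6.87*l + 3.58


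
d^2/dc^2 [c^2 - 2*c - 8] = 2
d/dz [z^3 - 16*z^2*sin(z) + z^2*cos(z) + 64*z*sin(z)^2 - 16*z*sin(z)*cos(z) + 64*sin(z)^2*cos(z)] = -z^2*sin(z) - 16*z^2*cos(z) + 3*z^2 + 32*z*sin(z)^2 + 128*z*sin(z)*cos(z) - 32*z*sin(z) + 2*z*cos(z) - 16*z - 192*sin(z)^3 + 64*sin(z)^2 - 16*sin(z)*cos(z) + 128*sin(z)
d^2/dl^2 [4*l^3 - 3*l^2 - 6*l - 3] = 24*l - 6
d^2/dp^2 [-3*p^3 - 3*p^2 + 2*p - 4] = -18*p - 6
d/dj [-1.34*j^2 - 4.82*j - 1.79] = -2.68*j - 4.82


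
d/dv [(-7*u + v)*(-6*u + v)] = -13*u + 2*v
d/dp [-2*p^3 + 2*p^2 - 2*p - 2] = -6*p^2 + 4*p - 2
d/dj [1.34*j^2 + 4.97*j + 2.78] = 2.68*j + 4.97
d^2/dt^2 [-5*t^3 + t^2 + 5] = 2 - 30*t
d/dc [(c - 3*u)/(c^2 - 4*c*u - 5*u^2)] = (c^2 - 4*c*u - 5*u^2 - 2*(c - 3*u)*(c - 2*u))/(-c^2 + 4*c*u + 5*u^2)^2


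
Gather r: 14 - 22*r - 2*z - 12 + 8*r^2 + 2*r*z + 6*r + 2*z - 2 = 8*r^2 + r*(2*z - 16)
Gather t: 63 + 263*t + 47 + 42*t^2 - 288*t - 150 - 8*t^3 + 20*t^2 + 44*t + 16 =-8*t^3 + 62*t^2 + 19*t - 24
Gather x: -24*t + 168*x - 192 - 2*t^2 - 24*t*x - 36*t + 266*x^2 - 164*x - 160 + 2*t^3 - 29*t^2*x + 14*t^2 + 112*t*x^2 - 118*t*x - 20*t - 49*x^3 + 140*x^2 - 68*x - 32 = 2*t^3 + 12*t^2 - 80*t - 49*x^3 + x^2*(112*t + 406) + x*(-29*t^2 - 142*t - 64) - 384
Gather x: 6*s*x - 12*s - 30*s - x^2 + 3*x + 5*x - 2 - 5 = -42*s - x^2 + x*(6*s + 8) - 7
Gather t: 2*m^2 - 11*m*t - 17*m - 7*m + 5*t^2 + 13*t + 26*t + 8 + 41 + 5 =2*m^2 - 24*m + 5*t^2 + t*(39 - 11*m) + 54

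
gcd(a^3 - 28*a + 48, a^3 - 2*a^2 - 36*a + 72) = a^2 + 4*a - 12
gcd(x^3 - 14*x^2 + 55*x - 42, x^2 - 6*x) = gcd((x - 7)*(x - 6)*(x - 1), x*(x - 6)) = x - 6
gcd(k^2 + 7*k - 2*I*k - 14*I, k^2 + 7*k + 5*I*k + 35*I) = k + 7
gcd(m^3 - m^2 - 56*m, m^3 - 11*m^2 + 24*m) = m^2 - 8*m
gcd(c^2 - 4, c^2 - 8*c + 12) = c - 2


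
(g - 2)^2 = g^2 - 4*g + 4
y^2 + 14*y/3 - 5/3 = (y - 1/3)*(y + 5)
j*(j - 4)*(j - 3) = j^3 - 7*j^2 + 12*j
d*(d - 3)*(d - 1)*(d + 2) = d^4 - 2*d^3 - 5*d^2 + 6*d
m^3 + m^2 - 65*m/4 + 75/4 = (m - 5/2)*(m - 3/2)*(m + 5)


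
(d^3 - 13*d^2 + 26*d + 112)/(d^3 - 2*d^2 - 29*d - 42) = (d - 8)/(d + 3)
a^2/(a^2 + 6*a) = a/(a + 6)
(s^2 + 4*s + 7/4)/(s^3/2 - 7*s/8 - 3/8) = 2*(2*s + 7)/(2*s^2 - s - 3)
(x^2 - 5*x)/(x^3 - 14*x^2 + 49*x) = (x - 5)/(x^2 - 14*x + 49)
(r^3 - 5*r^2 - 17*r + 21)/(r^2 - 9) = (r^2 - 8*r + 7)/(r - 3)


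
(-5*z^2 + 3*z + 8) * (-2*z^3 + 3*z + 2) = 10*z^5 - 6*z^4 - 31*z^3 - z^2 + 30*z + 16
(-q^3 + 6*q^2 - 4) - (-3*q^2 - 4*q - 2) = -q^3 + 9*q^2 + 4*q - 2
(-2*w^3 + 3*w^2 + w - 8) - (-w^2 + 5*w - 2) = -2*w^3 + 4*w^2 - 4*w - 6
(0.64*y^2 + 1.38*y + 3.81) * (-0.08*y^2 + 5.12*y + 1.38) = -0.0512*y^4 + 3.1664*y^3 + 7.644*y^2 + 21.4116*y + 5.2578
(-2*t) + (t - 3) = -t - 3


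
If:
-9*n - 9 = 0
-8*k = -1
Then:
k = 1/8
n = -1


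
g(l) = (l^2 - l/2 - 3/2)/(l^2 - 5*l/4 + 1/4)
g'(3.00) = 0.06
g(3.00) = 1.09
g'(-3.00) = -0.11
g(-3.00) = 0.69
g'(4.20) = -0.00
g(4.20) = 1.11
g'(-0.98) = -1.04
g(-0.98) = -0.02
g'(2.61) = 0.14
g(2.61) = 1.05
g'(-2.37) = -0.19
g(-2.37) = 0.60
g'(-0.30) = -6.10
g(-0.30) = -1.76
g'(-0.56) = -2.63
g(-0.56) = -0.72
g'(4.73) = -0.01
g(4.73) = 1.11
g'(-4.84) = -0.04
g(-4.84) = 0.82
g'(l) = (5/4 - 2*l)*(l^2 - l/2 - 3/2)/(l^2 - 5*l/4 + 1/4)^2 + (2*l - 1/2)/(l^2 - 5*l/4 + 1/4)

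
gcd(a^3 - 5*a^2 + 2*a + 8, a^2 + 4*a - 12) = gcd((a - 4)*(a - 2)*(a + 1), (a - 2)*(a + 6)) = a - 2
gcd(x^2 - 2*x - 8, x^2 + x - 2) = x + 2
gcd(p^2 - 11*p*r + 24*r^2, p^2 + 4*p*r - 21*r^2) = p - 3*r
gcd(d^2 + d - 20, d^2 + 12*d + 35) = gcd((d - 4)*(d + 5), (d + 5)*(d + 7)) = d + 5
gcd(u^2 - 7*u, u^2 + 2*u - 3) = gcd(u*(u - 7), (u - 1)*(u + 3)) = 1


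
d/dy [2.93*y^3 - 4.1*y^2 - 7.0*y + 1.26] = 8.79*y^2 - 8.2*y - 7.0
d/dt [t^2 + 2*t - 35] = 2*t + 2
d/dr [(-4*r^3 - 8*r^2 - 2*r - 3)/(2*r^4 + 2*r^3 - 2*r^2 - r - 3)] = (8*r^6 + 32*r^5 + 36*r^4 + 40*r^3 + 58*r^2 + 36*r + 3)/(4*r^8 + 8*r^7 - 4*r^6 - 12*r^5 - 12*r^4 - 8*r^3 + 13*r^2 + 6*r + 9)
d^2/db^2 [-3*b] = 0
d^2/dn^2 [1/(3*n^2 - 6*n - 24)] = 2*(n^2 - 2*n - 4*(n - 1)^2 - 8)/(3*(-n^2 + 2*n + 8)^3)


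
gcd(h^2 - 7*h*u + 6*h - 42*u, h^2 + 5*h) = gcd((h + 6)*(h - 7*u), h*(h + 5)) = 1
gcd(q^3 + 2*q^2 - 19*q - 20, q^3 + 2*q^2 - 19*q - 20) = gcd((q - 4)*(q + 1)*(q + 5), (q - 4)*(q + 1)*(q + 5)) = q^3 + 2*q^2 - 19*q - 20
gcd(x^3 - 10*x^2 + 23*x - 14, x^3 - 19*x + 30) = x - 2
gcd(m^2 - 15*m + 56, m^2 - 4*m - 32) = m - 8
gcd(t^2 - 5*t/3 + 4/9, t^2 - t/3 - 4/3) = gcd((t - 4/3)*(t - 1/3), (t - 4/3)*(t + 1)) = t - 4/3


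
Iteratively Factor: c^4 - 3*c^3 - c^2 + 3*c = (c + 1)*(c^3 - 4*c^2 + 3*c) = (c - 1)*(c + 1)*(c^2 - 3*c) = c*(c - 1)*(c + 1)*(c - 3)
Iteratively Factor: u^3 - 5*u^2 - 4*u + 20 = (u + 2)*(u^2 - 7*u + 10) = (u - 5)*(u + 2)*(u - 2)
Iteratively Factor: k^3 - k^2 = (k)*(k^2 - k) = k^2*(k - 1)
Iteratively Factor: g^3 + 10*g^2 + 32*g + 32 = (g + 2)*(g^2 + 8*g + 16) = (g + 2)*(g + 4)*(g + 4)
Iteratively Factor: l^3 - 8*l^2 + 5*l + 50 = (l - 5)*(l^2 - 3*l - 10) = (l - 5)*(l + 2)*(l - 5)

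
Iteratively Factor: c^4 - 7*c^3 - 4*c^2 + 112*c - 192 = (c - 4)*(c^3 - 3*c^2 - 16*c + 48) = (c - 4)*(c + 4)*(c^2 - 7*c + 12) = (c - 4)*(c - 3)*(c + 4)*(c - 4)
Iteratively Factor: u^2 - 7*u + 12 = (u - 4)*(u - 3)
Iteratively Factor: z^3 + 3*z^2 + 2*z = (z + 1)*(z^2 + 2*z) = (z + 1)*(z + 2)*(z)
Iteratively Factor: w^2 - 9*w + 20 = (w - 5)*(w - 4)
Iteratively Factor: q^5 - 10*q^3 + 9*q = (q + 1)*(q^4 - q^3 - 9*q^2 + 9*q) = (q - 3)*(q + 1)*(q^3 + 2*q^2 - 3*q) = q*(q - 3)*(q + 1)*(q^2 + 2*q - 3) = q*(q - 3)*(q + 1)*(q + 3)*(q - 1)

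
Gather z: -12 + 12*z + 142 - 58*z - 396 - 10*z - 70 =-56*z - 336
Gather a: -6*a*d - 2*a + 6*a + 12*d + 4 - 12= a*(4 - 6*d) + 12*d - 8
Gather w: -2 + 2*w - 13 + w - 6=3*w - 21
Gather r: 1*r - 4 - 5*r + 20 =16 - 4*r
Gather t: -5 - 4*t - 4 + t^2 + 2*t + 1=t^2 - 2*t - 8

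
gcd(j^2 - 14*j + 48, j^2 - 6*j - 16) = j - 8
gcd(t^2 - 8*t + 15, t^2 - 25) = t - 5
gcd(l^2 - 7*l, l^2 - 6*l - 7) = l - 7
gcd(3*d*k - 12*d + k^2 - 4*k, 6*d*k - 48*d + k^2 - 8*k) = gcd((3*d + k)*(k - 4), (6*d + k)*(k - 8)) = 1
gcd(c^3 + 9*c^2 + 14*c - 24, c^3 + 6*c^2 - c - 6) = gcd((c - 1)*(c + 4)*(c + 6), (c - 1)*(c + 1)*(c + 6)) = c^2 + 5*c - 6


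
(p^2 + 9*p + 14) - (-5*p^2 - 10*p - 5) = 6*p^2 + 19*p + 19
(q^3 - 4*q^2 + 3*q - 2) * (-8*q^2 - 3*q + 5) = -8*q^5 + 29*q^4 - 7*q^3 - 13*q^2 + 21*q - 10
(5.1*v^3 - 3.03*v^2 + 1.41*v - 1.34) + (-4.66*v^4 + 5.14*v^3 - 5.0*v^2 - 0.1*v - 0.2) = -4.66*v^4 + 10.24*v^3 - 8.03*v^2 + 1.31*v - 1.54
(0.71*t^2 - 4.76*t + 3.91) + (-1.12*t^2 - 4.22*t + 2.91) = -0.41*t^2 - 8.98*t + 6.82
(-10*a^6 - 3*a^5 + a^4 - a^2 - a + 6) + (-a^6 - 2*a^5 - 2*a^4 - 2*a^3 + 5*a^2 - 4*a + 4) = -11*a^6 - 5*a^5 - a^4 - 2*a^3 + 4*a^2 - 5*a + 10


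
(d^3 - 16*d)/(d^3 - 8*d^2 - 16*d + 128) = d/(d - 8)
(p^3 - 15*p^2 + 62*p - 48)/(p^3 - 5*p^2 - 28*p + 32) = (p - 6)/(p + 4)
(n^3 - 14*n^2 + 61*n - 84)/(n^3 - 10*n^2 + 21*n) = (n - 4)/n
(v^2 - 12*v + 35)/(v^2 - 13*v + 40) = (v - 7)/(v - 8)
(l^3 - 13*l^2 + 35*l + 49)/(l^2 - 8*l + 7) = (l^2 - 6*l - 7)/(l - 1)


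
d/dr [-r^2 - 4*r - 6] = -2*r - 4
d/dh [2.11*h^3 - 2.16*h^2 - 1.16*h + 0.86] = 6.33*h^2 - 4.32*h - 1.16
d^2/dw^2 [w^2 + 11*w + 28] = 2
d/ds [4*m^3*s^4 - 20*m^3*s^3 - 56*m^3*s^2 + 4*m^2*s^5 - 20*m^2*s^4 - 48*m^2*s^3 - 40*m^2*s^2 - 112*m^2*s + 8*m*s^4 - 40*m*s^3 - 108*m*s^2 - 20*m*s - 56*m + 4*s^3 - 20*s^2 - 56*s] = 16*m^3*s^3 - 60*m^3*s^2 - 112*m^3*s + 20*m^2*s^4 - 80*m^2*s^3 - 144*m^2*s^2 - 80*m^2*s - 112*m^2 + 32*m*s^3 - 120*m*s^2 - 216*m*s - 20*m + 12*s^2 - 40*s - 56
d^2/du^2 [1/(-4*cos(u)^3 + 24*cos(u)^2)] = 3*(6*tan(u)^4 + 100/cos(u)^2 + 31/cos(u)^3 - 11*cos(3*u)/cos(u)^4 - 150/cos(u)^4)/(8*(cos(u) - 6)^3)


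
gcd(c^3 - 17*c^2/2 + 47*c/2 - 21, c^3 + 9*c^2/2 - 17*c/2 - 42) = c - 3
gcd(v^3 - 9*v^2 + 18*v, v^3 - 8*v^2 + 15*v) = v^2 - 3*v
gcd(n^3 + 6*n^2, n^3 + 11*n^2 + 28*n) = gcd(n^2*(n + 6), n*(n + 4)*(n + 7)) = n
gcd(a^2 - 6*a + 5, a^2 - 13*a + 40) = a - 5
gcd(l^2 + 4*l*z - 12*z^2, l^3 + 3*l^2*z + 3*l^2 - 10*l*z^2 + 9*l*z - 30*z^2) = -l + 2*z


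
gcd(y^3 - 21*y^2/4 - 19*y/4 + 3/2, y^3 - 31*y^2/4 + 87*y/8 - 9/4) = y^2 - 25*y/4 + 3/2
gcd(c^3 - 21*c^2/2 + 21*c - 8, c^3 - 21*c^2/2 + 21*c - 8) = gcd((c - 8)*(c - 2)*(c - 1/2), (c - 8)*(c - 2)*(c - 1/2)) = c^3 - 21*c^2/2 + 21*c - 8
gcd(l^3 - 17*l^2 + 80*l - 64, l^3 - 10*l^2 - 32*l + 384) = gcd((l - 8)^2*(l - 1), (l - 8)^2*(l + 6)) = l^2 - 16*l + 64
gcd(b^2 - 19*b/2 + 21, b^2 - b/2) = 1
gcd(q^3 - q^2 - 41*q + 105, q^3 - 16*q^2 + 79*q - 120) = q^2 - 8*q + 15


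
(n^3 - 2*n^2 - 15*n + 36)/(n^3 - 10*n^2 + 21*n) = (n^2 + n - 12)/(n*(n - 7))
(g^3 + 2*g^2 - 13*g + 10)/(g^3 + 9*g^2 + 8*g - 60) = (g - 1)/(g + 6)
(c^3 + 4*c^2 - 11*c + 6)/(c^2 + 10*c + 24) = (c^2 - 2*c + 1)/(c + 4)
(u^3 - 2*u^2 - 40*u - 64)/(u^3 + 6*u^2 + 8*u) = (u - 8)/u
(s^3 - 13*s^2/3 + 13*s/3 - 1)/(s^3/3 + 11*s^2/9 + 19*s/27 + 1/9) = 9*(3*s^3 - 13*s^2 + 13*s - 3)/(9*s^3 + 33*s^2 + 19*s + 3)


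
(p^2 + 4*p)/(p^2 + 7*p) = (p + 4)/(p + 7)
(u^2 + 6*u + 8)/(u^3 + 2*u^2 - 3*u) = (u^2 + 6*u + 8)/(u*(u^2 + 2*u - 3))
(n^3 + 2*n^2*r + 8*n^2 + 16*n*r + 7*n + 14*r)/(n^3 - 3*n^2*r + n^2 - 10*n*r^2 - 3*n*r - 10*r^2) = (-n - 7)/(-n + 5*r)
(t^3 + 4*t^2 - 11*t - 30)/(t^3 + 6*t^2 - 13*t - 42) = (t + 5)/(t + 7)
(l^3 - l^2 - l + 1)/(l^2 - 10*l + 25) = (l^3 - l^2 - l + 1)/(l^2 - 10*l + 25)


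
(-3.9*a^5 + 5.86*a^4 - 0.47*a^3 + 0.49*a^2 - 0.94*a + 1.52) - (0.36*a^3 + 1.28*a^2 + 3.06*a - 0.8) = -3.9*a^5 + 5.86*a^4 - 0.83*a^3 - 0.79*a^2 - 4.0*a + 2.32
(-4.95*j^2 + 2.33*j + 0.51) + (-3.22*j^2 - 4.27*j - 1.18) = -8.17*j^2 - 1.94*j - 0.67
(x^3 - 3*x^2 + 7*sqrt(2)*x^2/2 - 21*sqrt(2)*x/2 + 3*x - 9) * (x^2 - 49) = x^5 - 3*x^4 + 7*sqrt(2)*x^4/2 - 46*x^3 - 21*sqrt(2)*x^3/2 - 343*sqrt(2)*x^2/2 + 138*x^2 - 147*x + 1029*sqrt(2)*x/2 + 441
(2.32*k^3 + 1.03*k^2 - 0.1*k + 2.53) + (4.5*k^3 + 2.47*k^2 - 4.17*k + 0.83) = 6.82*k^3 + 3.5*k^2 - 4.27*k + 3.36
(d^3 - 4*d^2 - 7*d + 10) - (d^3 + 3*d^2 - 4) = -7*d^2 - 7*d + 14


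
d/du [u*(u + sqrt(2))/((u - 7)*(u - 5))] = (-12*u^2 - sqrt(2)*u^2 + 70*u + 35*sqrt(2))/(u^4 - 24*u^3 + 214*u^2 - 840*u + 1225)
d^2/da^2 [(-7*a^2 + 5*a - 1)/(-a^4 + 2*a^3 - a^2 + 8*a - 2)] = 2*(21*a^8 - 72*a^7 + 111*a^6 + 231*a^5 - 561*a^4 + 395*a^3 - 123*a^2 + 18*a + 10)/(a^12 - 6*a^11 + 15*a^10 - 44*a^9 + 117*a^8 - 174*a^7 + 325*a^6 - 528*a^5 + 402*a^4 - 632*a^3 + 396*a^2 - 96*a + 8)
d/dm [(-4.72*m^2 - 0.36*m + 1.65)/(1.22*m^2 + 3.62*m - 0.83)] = (-16.6472*m^2 + 3.8092*m - 5.6742)/(1.4884*m^4 + 8.8328*m^3 + 11.0792*m^2 - 6.0092*m + 0.6889)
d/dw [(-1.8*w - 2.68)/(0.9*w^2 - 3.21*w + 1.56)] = (1.62*w^2 + 4.824*w - 11.4108)/(0.81*w^4 - 5.778*w^3 + 13.1121*w^2 - 10.0152*w + 2.4336)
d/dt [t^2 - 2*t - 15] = 2*t - 2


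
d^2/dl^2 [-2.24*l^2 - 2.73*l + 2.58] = -4.48000000000000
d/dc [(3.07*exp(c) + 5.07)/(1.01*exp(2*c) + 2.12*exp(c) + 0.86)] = (-(2.02*exp(c) + 2.12)*(3.07*exp(c) + 5.07) + 3.1007*exp(2*c) + 6.5084*exp(c) + 2.6402)*exp(c)/(1.01*exp(2*c) + 2.12*exp(c) + 0.86)^2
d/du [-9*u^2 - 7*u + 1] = -18*u - 7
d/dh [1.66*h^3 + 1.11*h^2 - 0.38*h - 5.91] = 4.98*h^2 + 2.22*h - 0.38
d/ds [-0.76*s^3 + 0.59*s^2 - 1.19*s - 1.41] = -2.28*s^2 + 1.18*s - 1.19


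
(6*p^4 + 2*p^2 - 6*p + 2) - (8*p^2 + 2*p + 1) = 6*p^4 - 6*p^2 - 8*p + 1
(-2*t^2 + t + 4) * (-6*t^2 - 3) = 12*t^4 - 6*t^3 - 18*t^2 - 3*t - 12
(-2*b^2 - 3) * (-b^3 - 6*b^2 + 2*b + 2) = 2*b^5 + 12*b^4 - b^3 + 14*b^2 - 6*b - 6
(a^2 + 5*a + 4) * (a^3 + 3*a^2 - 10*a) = a^5 + 8*a^4 + 9*a^3 - 38*a^2 - 40*a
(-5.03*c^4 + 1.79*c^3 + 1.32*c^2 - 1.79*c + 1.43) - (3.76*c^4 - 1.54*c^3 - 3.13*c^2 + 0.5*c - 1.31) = -8.79*c^4 + 3.33*c^3 + 4.45*c^2 - 2.29*c + 2.74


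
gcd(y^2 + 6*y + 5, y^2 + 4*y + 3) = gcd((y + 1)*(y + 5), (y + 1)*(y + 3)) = y + 1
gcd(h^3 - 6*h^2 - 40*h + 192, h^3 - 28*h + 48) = h^2 + 2*h - 24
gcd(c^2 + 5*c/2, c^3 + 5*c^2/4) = c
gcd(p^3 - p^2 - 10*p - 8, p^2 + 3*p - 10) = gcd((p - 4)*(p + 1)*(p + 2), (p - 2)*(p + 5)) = 1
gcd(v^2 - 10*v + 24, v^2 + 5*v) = 1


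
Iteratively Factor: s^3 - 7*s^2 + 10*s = (s - 2)*(s^2 - 5*s) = (s - 5)*(s - 2)*(s)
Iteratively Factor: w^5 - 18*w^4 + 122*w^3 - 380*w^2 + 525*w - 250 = (w - 1)*(w^4 - 17*w^3 + 105*w^2 - 275*w + 250) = (w - 5)*(w - 1)*(w^3 - 12*w^2 + 45*w - 50) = (w - 5)^2*(w - 1)*(w^2 - 7*w + 10) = (w - 5)^2*(w - 2)*(w - 1)*(w - 5)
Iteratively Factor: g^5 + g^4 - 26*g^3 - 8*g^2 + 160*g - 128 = (g - 2)*(g^4 + 3*g^3 - 20*g^2 - 48*g + 64) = (g - 2)*(g + 4)*(g^3 - g^2 - 16*g + 16) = (g - 2)*(g + 4)^2*(g^2 - 5*g + 4) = (g - 2)*(g - 1)*(g + 4)^2*(g - 4)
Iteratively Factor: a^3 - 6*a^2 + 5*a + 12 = (a - 4)*(a^2 - 2*a - 3) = (a - 4)*(a + 1)*(a - 3)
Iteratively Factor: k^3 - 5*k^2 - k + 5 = (k + 1)*(k^2 - 6*k + 5) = (k - 5)*(k + 1)*(k - 1)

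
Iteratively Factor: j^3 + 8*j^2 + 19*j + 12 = (j + 1)*(j^2 + 7*j + 12) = (j + 1)*(j + 3)*(j + 4)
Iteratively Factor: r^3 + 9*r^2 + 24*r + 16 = (r + 4)*(r^2 + 5*r + 4) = (r + 4)^2*(r + 1)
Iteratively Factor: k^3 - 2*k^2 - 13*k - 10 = (k - 5)*(k^2 + 3*k + 2) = (k - 5)*(k + 1)*(k + 2)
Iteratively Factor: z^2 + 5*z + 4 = (z + 4)*(z + 1)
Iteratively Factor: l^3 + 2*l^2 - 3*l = (l + 3)*(l^2 - l) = l*(l + 3)*(l - 1)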